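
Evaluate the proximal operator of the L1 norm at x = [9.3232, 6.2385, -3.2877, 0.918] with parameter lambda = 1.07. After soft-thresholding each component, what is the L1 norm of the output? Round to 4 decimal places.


Soft-thresholding with lambda = 1.07:
prox(9.3232) = sign(9.3232)*max(|9.3232| - 1.07, 0) = 8.2532
prox(6.2385) = sign(6.2385)*max(|6.2385| - 1.07, 0) = 5.1685
prox(-3.2877) = sign(-3.2877)*max(|-3.2877| - 1.07, 0) = -2.2177
prox(0.918) = sign(0.918)*max(|0.918| - 1.07, 0) = 0.0
prox(x) = [8.2532, 5.1685, -2.2177, 0.0]
||prox(x)||_1 = 8.2532 + 5.1685 + 2.2177 + 0.0 = 15.6394


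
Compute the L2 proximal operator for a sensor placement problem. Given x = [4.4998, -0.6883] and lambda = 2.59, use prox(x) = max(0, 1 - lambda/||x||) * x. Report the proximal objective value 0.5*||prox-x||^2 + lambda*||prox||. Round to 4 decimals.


Step 1: Compute ||x||.
||x|| = 4.5521
Step 2: Compute scaling factor.
scale = max(0, 1 - 2.59/4.5521) = 0.431
Step 3: prox(x) = [1.9396, -0.2967]
||prox(x)|| = 1.9621
Step 4: Proximal objective.
0.5*||prox-x||^2 = 3.3541
lambda*||prox|| = 5.0818
Total = 8.436


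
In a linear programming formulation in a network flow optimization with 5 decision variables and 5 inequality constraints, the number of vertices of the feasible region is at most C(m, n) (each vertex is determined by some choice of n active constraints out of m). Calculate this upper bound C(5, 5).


Each vertex corresponds to some choice of n active constraints out of m, so the number of vertices is at most C(m, n) = m! / (n!(m-n)!).
m = 5, n = 5
Numerator: 5 * 4 * 3 * 2 * 1
Denominator: 5! = 120
C(5, 5) = 1


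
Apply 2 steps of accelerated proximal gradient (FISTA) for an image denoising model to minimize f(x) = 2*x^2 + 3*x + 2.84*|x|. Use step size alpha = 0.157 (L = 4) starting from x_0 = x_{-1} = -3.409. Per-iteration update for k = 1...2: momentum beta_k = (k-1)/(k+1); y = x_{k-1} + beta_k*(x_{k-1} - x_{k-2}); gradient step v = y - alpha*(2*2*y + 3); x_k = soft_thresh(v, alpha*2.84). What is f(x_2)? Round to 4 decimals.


FISTA on f(x) = 2*x^2 + 3*x + 2.84*|x|
L = 4, alpha = 0.157
Iteration 1: beta = 0.0, y = -3.409 + 0.0*(-3.409 + 3.409) = -3.409
  grad(y) = -10.636, v = y - alpha*grad = -1.7391
  prox(v) = soft_thresh(-1.7391, 0.4459) = -1.2933
Iteration 2: beta = 0.3333, y = -1.2933 + 0.3333*(-1.2933 + 3.409) = -0.588
  grad(y) = 0.6479, v = y - alpha*grad = -0.6897
  prox(v) = soft_thresh(-0.6897, 0.4459) = -0.2439
f(x_2) = 2*(-0.2439)^2 + 3*(-0.2439) + 2.84*|-0.2439| = 0.0799


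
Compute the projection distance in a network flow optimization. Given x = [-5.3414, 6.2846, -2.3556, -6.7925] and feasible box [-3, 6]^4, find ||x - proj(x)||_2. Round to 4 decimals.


Project each component onto [-3, 6].
clip(-5.3414) = -3.0, clip(6.2846) = 6.0, clip(-2.3556) = -2.3556, clip(-6.7925) = -3.0
Projection = [-3.0, 6.0, -2.3556, -3.0]
Squared diffs: [5.4822, 0.081, 0.0, 14.3831]
Distance = sqrt(19.9463) = 4.4661


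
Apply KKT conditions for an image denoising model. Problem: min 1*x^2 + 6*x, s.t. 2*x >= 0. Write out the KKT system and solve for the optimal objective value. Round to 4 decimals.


Step 1: Try lambda = 0 (constraint inactive).
x_unc = -6/(2*1) = -3.0
Check: 2*-3.0 = -6.0 < 0 -- violated!
Step 2: Constraint must be active: 2*x = 0
x* = 0/2 = 0.0
lambda = (2*1*0.0 + 6)/2 = 3.0
Step 3: Compute optimal value.
f(x*) = 1*0.0^2 + 6*0.0 = 0.0


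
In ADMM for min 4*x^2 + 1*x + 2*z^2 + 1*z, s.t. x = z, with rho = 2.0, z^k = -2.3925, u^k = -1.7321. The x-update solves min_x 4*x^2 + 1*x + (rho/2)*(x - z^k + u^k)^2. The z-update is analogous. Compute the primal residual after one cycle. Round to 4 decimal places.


ADMM iteration with rho = 2.0, z^k = -2.3925, u^k = -1.7321
Step 1: x-update.
Minimize 4*x^2 + 1*x + (2.0/2)*(x + 2.3925 - 1.7321)^2
FOC: (2*4 + 2.0)*x = -1 + 2.0*(-2.3925 + 1.7321)
x^{k+1} = -0.2321
Step 2: z-update.
Minimize 2*z^2 + 1*z + (2.0/2)*(-0.2321 - z - 1.7321)^2
FOC: (2*2 + 2.0)*z = -1 + 2.0*(-0.2321 - 1.7321)
z^{k+1} = -0.8214
Step 3: u-update.
u^{k+1} = -1.7321 - 0.2321 + 0.8214 = -1.1428
Step 4: Primal residual = |-0.2321 + 0.8214| = 0.5893


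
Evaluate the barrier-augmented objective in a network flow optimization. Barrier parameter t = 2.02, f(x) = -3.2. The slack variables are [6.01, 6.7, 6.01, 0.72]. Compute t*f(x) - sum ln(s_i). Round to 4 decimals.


Step 1: Compute log-barrier.
ln values: [1.7934, 1.9021, 1.7934, -0.3285]
phi = -(1.7934 + 1.9021 + 1.7934 - 0.3285) = -5.1605
Step 2: Compute augmented objective.
t*f(x) = 2.02*-3.2 = -6.464
Total = -6.464 - 5.1605 = -11.6245


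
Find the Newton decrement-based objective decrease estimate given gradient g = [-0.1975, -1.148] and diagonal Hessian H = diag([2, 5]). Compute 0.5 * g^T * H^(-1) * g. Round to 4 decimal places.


Step 1: H is diagonal, so H^(-1) * g = [-0.0988, -0.2296].
Step 2: g^T H^(-1) g = sum_i g_i^2 / H_ii
  = (-0.1975)^2/2 + (-1.148)^2/5
  = 0.0195 + 0.2636 = 0.2831
Step 3: Objective decrease = 0.5 * g^T H^(-1) g = 0.1415


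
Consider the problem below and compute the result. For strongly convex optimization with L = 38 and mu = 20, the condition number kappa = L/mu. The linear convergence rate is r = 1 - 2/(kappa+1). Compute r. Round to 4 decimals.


Step 1: Compute the condition number.
kappa = L/mu = 38/20 = 1.9
Step 2: Compute the convergence rate.
r = 1 - 2/(kappa + 1) = 1 - 2*mu/(L + mu) = (L - mu)/(L + mu) = 18/58 = 0.3103


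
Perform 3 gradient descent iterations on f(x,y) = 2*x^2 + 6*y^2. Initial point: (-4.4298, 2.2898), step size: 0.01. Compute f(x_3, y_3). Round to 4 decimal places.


Gradient descent on f(x,y) = 2*x^2 + 6*y^2.
Starting point: (-4.4298, 2.2898), alpha = 0.01
Step 1: grad_x = 2*2*-4.4298 = -17.7192, grad_y = 2*6*2.2898 = 27.4776
  x_1 = -4.4298 - 0.01*-17.7192 = -4.2526
  y_1 = 2.2898 - 0.01*27.4776 = 2.015
Step 2: grad_x = 2*2*-4.2526 = -17.0104, grad_y = 2*6*2.015 = 24.1803
  x_2 = -4.2526 - 0.01*-17.0104 = -4.0825
  y_2 = 2.015 - 0.01*24.1803 = 1.7732
Step 3: grad_x = 2*2*-4.0825 = -16.33, grad_y = 2*6*1.7732 = 21.2787
  x_3 = -4.0825 - 0.01*-16.33 = -3.9192
  y_3 = 1.7732 - 0.01*21.2787 = 1.5604
f(-3.9192, 1.5604) = 2*(-3.9192)^2 + 6*1.5604^2 = 45.33


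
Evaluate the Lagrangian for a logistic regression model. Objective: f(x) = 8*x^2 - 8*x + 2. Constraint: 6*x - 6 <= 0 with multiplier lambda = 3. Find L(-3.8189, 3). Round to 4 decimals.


Step 1: Evaluate f(x).
f(-3.8189) = 8*(-3.8189)^2 - 8*(-3.8189) + 2 = 149.2232
Step 2: Evaluate g(x).
g(-3.8189) = 6*-3.8189 - 6 = -28.9134
Step 3: Compute Lagrangian.
L = 149.2232 + 3*-28.9134 = 62.483


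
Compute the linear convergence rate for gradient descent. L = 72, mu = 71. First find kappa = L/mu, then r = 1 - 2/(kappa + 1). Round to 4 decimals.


Step 1: Compute the condition number.
kappa = L/mu = 72/71 = 1.0141
Step 2: Compute the convergence rate.
r = 1 - 2/(kappa + 1) = 1 - 2*mu/(L + mu) = (L - mu)/(L + mu) = 1/143 = 0.007


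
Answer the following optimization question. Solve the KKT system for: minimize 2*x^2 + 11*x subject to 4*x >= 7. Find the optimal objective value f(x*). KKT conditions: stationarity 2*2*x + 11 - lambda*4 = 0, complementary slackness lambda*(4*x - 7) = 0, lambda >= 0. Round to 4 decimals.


Step 1: Try lambda = 0 (constraint inactive).
x_unc = -11/(2*2) = -2.75
Check: 4*-2.75 = -11.0 < 7 -- violated!
Step 2: Constraint must be active: 4*x = 7
x* = 7/4 = 1.75
lambda = (2*2*1.75 + 11)/4 = 4.5
Step 3: Compute optimal value.
f(x*) = 2*1.75^2 + 11*1.75 = 25.375


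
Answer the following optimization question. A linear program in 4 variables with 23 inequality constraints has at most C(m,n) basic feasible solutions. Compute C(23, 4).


Each vertex corresponds to some choice of n active constraints out of m, so the number of vertices is at most C(m, n) = m! / (n!(m-n)!).
m = 23, n = 4
Numerator: 23 * 22 * 21 * 20
Denominator: 4! = 24
C(23, 4) = 8855


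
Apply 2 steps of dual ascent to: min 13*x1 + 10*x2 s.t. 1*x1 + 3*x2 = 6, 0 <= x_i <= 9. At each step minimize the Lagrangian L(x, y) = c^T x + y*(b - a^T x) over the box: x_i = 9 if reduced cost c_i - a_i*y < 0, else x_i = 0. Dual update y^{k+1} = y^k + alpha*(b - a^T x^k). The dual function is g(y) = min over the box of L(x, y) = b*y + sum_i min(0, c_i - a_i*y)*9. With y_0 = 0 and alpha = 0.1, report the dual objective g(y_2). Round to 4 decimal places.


Dual ascent for LP: min 13*x1 + 10*x2, 1*x1 + 3*x2 = 6, 0 <= x_i <= 9
Step 1: y^k = 0.0, reduced costs: (13.0, 10.0)
  x^k = (0.0, 0.0), subgradient = b - a^T x = 6.0
  y^{k+1} = 0.0 + 0.1*6.0 = 0.6
Step 2: y^k = 0.6, reduced costs: (12.4, 8.2)
  x^k = (0.0, 0.0), subgradient = b - a^T x = 6.0
  y^{k+1} = 0.6 + 0.1*6.0 = 1.2
Dual objective at y_2 = 1.2: reduced costs (11.8, 6.4), box minimizer x = (0.0, 0.0)
g(y_2) = b*y + (c1 - a1*y)*x1 + (c2 - a2*y)*x2 = 6*1.2 + 11.8*0.0 + 6.4*0.0 = 7.2 + 0.0 + 0.0 = 7.2


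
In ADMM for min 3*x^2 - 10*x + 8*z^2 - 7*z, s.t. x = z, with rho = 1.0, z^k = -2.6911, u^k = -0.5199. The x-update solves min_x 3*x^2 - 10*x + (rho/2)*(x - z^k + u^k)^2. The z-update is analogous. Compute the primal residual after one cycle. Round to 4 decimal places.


ADMM iteration with rho = 1.0, z^k = -2.6911, u^k = -0.5199
Step 1: x-update.
Minimize 3*x^2 - 10*x + (1.0/2)*(x + 2.6911 - 0.5199)^2
FOC: (2*3 + 1.0)*x = 10 + 1.0*(-2.6911 + 0.5199)
x^{k+1} = 1.1184
Step 2: z-update.
Minimize 8*z^2 - 7*z + (1.0/2)*(1.1184 - z - 0.5199)^2
FOC: (2*8 + 1.0)*z = 7 + 1.0*(1.1184 - 0.5199)
z^{k+1} = 0.447
Step 3: u-update.
u^{k+1} = -0.5199 + 1.1184 - 0.447 = 0.1515
Step 4: Primal residual = |1.1184 - 0.447| = 0.6714


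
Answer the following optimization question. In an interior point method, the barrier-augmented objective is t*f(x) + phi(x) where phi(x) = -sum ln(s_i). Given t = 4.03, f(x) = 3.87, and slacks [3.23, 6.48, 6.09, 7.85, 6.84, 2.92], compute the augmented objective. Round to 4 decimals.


Step 1: Compute log-barrier.
ln values: [1.1725, 1.8687, 1.8066, 2.0605, 1.9228, 1.0716]
phi = -(1.1725 + 1.8687 + 1.8066 + 2.0605 + 1.9228 + 1.0716) = -9.9027
Step 2: Compute augmented objective.
t*f(x) = 4.03*3.87 = 15.5961
Total = 15.5961 - 9.9027 = 5.6934


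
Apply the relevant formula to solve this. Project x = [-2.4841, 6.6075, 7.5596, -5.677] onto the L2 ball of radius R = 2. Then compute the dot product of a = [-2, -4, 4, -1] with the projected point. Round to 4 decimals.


Step 1: Compute ||x|| (intermediates to 6 decimals).
||x|| = sqrt((-2.4841)^2 + 6.6075^2 + 7.5596^2 + (-5.677)^2) = 11.798546
Step 2: Project.
Since ||x|| > R, scale = R/||x|| = 2/11.798546 = 0.169512, proj(x) = scale * x
proj(x) = [-0.421085, 1.120051, 1.281443, -0.96232]
Step 3: Dot product.
a^T * proj(x) = -2*(-0.421085) - 4*1.120051 + 4*1.281443 - 1*(-0.96232) = 2.4501


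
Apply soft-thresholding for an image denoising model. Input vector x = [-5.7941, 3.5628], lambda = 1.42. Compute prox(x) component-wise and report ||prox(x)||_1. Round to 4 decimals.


Soft-thresholding with lambda = 1.42:
prox(-5.7941) = sign(-5.7941)*max(|-5.7941| - 1.42, 0) = -4.3741
prox(3.5628) = sign(3.5628)*max(|3.5628| - 1.42, 0) = 2.1428
prox(x) = [-4.3741, 2.1428]
||prox(x)||_1 = 4.3741 + 2.1428 = 6.5169


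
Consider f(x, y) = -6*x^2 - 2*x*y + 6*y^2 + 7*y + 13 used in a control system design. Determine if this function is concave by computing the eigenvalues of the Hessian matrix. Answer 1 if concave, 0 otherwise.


The Hessian of f(x,y) = -6*x^2 - 2*x*y + 6*y^2 + 7*y + 13 is:
H = [[-12, -2], [-2, 12]]
Trace = -12 + 12 = 0
Determinant = -12*12 - (-2)^2 = -148
Discriminant = (0)^2 - 4*-148 = 592.0
Eigenvalues: lambda_1 = -12.1655, lambda_2 = 12.1655
The function is not concave.

0


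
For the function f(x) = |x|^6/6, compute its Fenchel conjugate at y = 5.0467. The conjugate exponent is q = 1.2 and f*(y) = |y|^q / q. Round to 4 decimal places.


The conjugate exponent q satisfies 1/p + 1/q = 1.
p = 6, so q = 6/(6 - 1) = 1.2
|y|^q = 5.0467^1.2 = 6.976
f*(5.0467) = 6.976 / 1.2 = 5.8134


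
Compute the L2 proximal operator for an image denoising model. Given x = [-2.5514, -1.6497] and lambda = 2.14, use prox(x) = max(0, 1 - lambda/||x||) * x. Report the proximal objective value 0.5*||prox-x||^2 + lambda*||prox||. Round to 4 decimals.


Step 1: Compute ||x||.
||x|| = 3.0383
Step 2: Compute scaling factor.
scale = max(0, 1 - 2.14/3.0383) = 0.2957
Step 3: prox(x) = [-0.7543, -0.4877]
||prox(x)|| = 0.8983
Step 4: Proximal objective.
0.5*||prox-x||^2 = 2.2898
lambda*||prox|| = 1.9224
Total = 4.2121


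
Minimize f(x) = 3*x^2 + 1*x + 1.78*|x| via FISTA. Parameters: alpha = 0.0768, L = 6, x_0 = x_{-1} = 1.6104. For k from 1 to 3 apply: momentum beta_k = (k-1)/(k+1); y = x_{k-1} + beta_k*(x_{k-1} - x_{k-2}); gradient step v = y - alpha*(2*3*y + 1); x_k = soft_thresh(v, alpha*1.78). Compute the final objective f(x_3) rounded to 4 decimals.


FISTA on f(x) = 3*x^2 + 1*x + 1.78*|x|
L = 6, alpha = 0.0768
Iteration 1: beta = 0.0, y = 1.6104 + 0.0*(1.6104 - 1.6104) = 1.6104
  grad(y) = 10.6624, v = y - alpha*grad = 0.7915
  prox(v) = soft_thresh(0.7915, 0.1367) = 0.6548
Iteration 2: beta = 0.3333, y = 0.6548 + 0.3333*(0.6548 - 1.6104) = 0.3363
  grad(y) = 3.0178, v = y - alpha*grad = 0.1045
  prox(v) = soft_thresh(0.1045, 0.1367) = 0.0
Iteration 3: beta = 0.5, y = 0.0 + 0.5*(0.0 - 0.6548) = -0.3274
  grad(y) = -0.9645, v = y - alpha*grad = -0.2533
  prox(v) = soft_thresh(-0.2533, 0.1367) = -0.1166
f(x_3) = 3*(-0.1166)^2 + 1*(-0.1166) + 1.78*|-0.1166| = 0.1318


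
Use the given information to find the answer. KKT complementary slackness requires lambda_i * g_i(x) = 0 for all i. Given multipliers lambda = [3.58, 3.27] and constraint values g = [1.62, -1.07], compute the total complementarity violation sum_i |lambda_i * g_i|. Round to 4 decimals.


KKT complementary slackness check:
lambda_1 * g_1 = 3.58 * 1.62 = 5.7996
lambda_2 * g_2 = 3.27 * -1.07 = -3.4989
Total violation = 5.7996 + 3.4989 = 9.2985


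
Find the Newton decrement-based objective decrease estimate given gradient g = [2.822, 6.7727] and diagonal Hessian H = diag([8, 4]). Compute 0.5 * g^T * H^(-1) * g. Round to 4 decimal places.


Step 1: H is diagonal, so H^(-1) * g = [0.3528, 1.6932].
Step 2: g^T H^(-1) g = sum_i g_i^2 / H_ii
  = (2.822)^2/8 + (6.7727)^2/4
  = 0.9955 + 11.4674 = 12.4628
Step 3: Objective decrease = 0.5 * g^T H^(-1) g = 6.2314


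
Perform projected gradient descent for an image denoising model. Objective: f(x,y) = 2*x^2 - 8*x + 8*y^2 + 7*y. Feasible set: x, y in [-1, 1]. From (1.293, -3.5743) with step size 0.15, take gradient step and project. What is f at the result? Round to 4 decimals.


Step 1: Compute gradient at (1.293, -3.5743).
grad_x = 2*2*1.293 - 8 = -2.828
grad_y = 2*8*-3.5743 + 7 = -50.1888
Step 2: Gradient step.
x_raw = 1.293 - 0.15*-2.828 = 1.7172
y_raw = -3.5743 - 0.15*-50.1888 = 3.954
Step 3: Project onto [-1, 1].
x_proj = clip(1.7172) = 1.0
y_proj = clip(3.954) = 1.0
Step 4: Evaluate f.
f(1.0, 1.0) = 9.0


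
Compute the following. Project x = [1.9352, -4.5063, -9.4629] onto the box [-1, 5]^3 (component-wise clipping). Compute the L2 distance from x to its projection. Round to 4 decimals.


Project each component onto [-1, 5].
clip(1.9352) = 1.9352, clip(-4.5063) = -1.0, clip(-9.4629) = -1.0
Projection = [1.9352, -1.0, -1.0]
Squared diffs: [0.0, 12.2941, 71.6207]
Distance = sqrt(83.9148) = 9.1605


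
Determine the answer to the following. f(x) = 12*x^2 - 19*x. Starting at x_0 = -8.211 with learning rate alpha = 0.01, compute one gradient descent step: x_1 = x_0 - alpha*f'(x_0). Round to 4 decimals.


We compute the gradient at x_0 and apply the update.
f'(x) = 24*x - 19
f'(-8.211) = 24*-8.211 - 19 = -216.064
x_1 = -8.211 - 0.01*-216.064 = -6.0504


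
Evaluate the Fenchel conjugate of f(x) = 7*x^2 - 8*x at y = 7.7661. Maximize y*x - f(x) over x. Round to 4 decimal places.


f*(y) = sup_x {y*x - a*x^2 - b*x} = sup_x {(y-b)*x - a*x^2}
FOC: (y - b) - 2a*x = 0 => x* = (y - b)/(2a)
x* = (7.7661 + 8)/(2*7) = 1.1262
f*(7.7661) = (y-b)^2/(4a) = (7.7661 + 8)^2/(4*7)
= 248.5699/28 = 8.8775


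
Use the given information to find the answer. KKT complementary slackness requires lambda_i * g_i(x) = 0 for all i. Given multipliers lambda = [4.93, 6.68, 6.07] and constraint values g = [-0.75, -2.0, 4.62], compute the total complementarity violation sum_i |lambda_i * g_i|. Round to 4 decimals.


KKT complementary slackness check:
lambda_1 * g_1 = 4.93 * -0.75 = -3.6975
lambda_2 * g_2 = 6.68 * -2.0 = -13.36
lambda_3 * g_3 = 6.07 * 4.62 = 28.0434
Total violation = 3.6975 + 13.36 + 28.0434 = 45.1009


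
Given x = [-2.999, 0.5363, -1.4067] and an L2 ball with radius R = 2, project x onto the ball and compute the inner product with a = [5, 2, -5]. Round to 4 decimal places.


Step 1: Compute ||x|| (intermediates to 6 decimals).
||x|| = sqrt((-2.999)^2 + 0.5363^2 + (-1.4067)^2) = 3.355655
Step 2: Project.
Since ||x|| > R, scale = R/||x|| = 2/3.355655 = 0.596009, proj(x) = scale * x
proj(x) = [-1.787431, 0.31964, -0.838406]
Step 3: Dot product.
a^T * proj(x) = 5*(-1.787431) + 2*0.31964 - 5*(-0.838406) = -4.1058


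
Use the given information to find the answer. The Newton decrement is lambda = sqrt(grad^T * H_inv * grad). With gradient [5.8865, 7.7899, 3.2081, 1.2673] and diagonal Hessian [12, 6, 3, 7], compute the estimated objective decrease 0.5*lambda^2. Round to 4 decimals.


Step 1: H is diagonal, so H^(-1) * g = [0.4905, 1.2983, 1.0694, 0.181].
Step 2: g^T H^(-1) g = sum_i g_i^2 / H_ii
  = (5.8865)^2/12 + (7.7899)^2/6 + (3.2081)^2/3 + (1.2673)^2/7
  = 2.8876 + 10.1138 + 3.4306 + 0.2294 = 16.6614
Step 3: Objective decrease = 0.5 * g^T H^(-1) g = 8.3307


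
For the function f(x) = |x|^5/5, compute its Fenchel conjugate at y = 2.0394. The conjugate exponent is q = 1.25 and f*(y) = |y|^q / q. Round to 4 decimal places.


The conjugate exponent q satisfies 1/p + 1/q = 1.
p = 5, so q = 5/(5 - 1) = 1.25
|y|^q = 2.0394^1.25 = 2.4371
f*(2.0394) = 2.4371 / 1.25 = 1.9497


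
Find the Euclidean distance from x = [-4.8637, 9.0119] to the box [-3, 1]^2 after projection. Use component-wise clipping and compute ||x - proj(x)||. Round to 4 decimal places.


Project each component onto [-3, 1].
clip(-4.8637) = -3.0, clip(9.0119) = 1.0
Projection = [-3.0, 1.0]
Squared diffs: [3.4734, 64.1905]
Distance = sqrt(67.6639) = 8.2258


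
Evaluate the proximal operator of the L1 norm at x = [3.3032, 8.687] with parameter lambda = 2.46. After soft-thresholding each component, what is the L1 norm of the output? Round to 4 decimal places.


Soft-thresholding with lambda = 2.46:
prox(3.3032) = sign(3.3032)*max(|3.3032| - 2.46, 0) = 0.8432
prox(8.687) = sign(8.687)*max(|8.687| - 2.46, 0) = 6.227
prox(x) = [0.8432, 6.227]
||prox(x)||_1 = 0.8432 + 6.227 = 7.0702


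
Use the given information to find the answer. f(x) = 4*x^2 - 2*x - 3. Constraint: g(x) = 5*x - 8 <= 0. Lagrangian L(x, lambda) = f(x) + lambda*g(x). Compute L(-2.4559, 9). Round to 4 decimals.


Step 1: Evaluate f(x).
f(-2.4559) = 4*(-2.4559)^2 - 2*(-2.4559) - 3 = 26.0376
Step 2: Evaluate g(x).
g(-2.4559) = 5*-2.4559 - 8 = -20.2795
Step 3: Compute Lagrangian.
L = 26.0376 + 9*-20.2795 = -156.4779


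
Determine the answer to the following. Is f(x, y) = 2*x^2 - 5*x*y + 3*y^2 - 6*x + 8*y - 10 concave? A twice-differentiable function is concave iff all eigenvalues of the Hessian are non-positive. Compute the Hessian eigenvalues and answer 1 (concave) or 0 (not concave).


The Hessian of f(x,y) = 2*x^2 - 5*x*y + 3*y^2 - 6*x + 8*y - 10 is:
H = [[4, -5], [-5, 6]]
Trace = 4 + 6 = 10
Determinant = 4*6 - (-5)^2 = -1
Discriminant = (10)^2 - 4*-1 = 104.0
Eigenvalues: lambda_1 = -0.099, lambda_2 = 10.099
The function is not concave.

0


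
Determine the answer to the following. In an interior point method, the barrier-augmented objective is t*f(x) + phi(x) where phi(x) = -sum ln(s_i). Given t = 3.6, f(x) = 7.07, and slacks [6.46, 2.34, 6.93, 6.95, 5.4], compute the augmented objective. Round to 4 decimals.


Step 1: Compute log-barrier.
ln values: [1.8656, 0.8502, 1.9359, 1.9387, 1.6864]
phi = -(1.8656 + 0.8502 + 1.9359 + 1.9387 + 1.6864) = -8.2768
Step 2: Compute augmented objective.
t*f(x) = 3.6*7.07 = 25.452
Total = 25.452 - 8.2768 = 17.1752


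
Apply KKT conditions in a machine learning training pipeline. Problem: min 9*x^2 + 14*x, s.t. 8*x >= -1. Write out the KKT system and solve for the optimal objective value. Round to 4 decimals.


Step 1: Try lambda = 0 (constraint inactive).
x_unc = -14/(2*9) = -0.7778
Check: 8*-0.7778 = -6.2224 < -1 -- violated!
Step 2: Constraint must be active: 8*x = -1
x* = -1/8 = -0.125
lambda = (2*9*(-0.125) + 14)/8 = 1.4688
Step 3: Compute optimal value.
f(x*) = 9*(-0.125)^2 + 14*(-0.125) = -1.6094


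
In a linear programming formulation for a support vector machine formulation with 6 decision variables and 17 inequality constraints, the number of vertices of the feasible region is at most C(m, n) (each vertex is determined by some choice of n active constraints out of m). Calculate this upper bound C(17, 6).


Each vertex corresponds to some choice of n active constraints out of m, so the number of vertices is at most C(m, n) = m! / (n!(m-n)!).
m = 17, n = 6
Numerator: 17 * 16 * 15 * 14 * 13 * 12
Denominator: 6! = 720
C(17, 6) = 12376


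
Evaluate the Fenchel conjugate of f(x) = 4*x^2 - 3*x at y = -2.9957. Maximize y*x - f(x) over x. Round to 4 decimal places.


f*(y) = sup_x {y*x - a*x^2 - b*x} = sup_x {(y-b)*x - a*x^2}
FOC: (y - b) - 2a*x = 0 => x* = (y - b)/(2a)
x* = (-2.9957 + 3)/(2*4) = 0.0005
f*(-2.9957) = (y-b)^2/(4a) = (-2.9957 + 3)^2/(4*4)
= 0.0/16 = 0.0


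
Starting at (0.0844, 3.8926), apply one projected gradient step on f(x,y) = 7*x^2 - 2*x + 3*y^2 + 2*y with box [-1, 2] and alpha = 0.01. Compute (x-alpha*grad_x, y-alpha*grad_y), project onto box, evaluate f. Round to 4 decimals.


Step 1: Compute gradient at (0.0844, 3.8926).
grad_x = 2*7*0.0844 - 2 = -0.8184
grad_y = 2*3*3.8926 + 2 = 25.3556
Step 2: Gradient step.
x_raw = 0.0844 - 0.01*-0.8184 = 0.0926
y_raw = 3.8926 - 0.01*25.3556 = 3.639
Step 3: Project onto [-1, 2].
x_proj = clip(0.0926) = 0.0926
y_proj = clip(3.639) = 2.0
Step 4: Evaluate f.
f(0.0926, 2.0) = 15.8748


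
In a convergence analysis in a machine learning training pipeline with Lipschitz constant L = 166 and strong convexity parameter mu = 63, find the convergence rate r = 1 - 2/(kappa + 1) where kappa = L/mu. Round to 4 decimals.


Step 1: Compute the condition number.
kappa = L/mu = 166/63 = 2.6349
Step 2: Compute the convergence rate.
r = 1 - 2/(kappa + 1) = 1 - 2*mu/(L + mu) = (L - mu)/(L + mu) = 103/229 = 0.4498


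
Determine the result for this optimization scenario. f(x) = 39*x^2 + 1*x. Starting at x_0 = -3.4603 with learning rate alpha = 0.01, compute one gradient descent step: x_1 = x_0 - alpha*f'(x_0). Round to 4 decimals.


We compute the gradient at x_0 and apply the update.
f'(x) = 78*x + 1
f'(-3.4603) = 78*-3.4603 + 1 = -268.9034
x_1 = -3.4603 - 0.01*-268.9034 = -0.7713


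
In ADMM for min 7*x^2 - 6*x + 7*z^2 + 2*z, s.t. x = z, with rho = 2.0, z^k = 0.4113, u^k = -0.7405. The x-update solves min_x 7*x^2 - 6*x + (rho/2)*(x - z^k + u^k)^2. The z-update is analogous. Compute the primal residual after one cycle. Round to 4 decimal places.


ADMM iteration with rho = 2.0, z^k = 0.4113, u^k = -0.7405
Step 1: x-update.
Minimize 7*x^2 - 6*x + (2.0/2)*(x - 0.4113 - 0.7405)^2
FOC: (2*7 + 2.0)*x = 6 + 2.0*(0.4113 + 0.7405)
x^{k+1} = 0.519
Step 2: z-update.
Minimize 7*z^2 + 2*z + (2.0/2)*(0.519 - z - 0.7405)^2
FOC: (2*7 + 2.0)*z = -2 + 2.0*(0.519 - 0.7405)
z^{k+1} = -0.1527
Step 3: u-update.
u^{k+1} = -0.7405 + 0.519 + 0.1527 = -0.0688
Step 4: Primal residual = |0.519 + 0.1527| = 0.6717


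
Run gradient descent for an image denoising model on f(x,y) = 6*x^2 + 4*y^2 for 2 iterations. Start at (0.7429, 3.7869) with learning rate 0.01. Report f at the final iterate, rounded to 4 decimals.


Gradient descent on f(x,y) = 6*x^2 + 4*y^2.
Starting point: (0.7429, 3.7869), alpha = 0.01
Step 1: grad_x = 2*6*0.7429 = 8.9148, grad_y = 2*4*3.7869 = 30.2952
  x_1 = 0.7429 - 0.01*8.9148 = 0.6538
  y_1 = 3.7869 - 0.01*30.2952 = 3.4839
Step 2: grad_x = 2*6*0.6538 = 7.845, grad_y = 2*4*3.4839 = 27.8716
  x_2 = 0.6538 - 0.01*7.845 = 0.5753
  y_2 = 3.4839 - 0.01*27.8716 = 3.2052
f(0.5753, 3.2052) = 6*0.5753^2 + 4*3.2052^2 = 43.0799


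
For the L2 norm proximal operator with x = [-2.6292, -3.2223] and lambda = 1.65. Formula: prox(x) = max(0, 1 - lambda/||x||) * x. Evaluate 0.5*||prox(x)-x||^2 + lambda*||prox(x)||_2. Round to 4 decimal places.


Step 1: Compute ||x||.
||x|| = 4.1588
Step 2: Compute scaling factor.
scale = max(0, 1 - 1.65/4.1588) = 0.6033
Step 3: prox(x) = [-1.5861, -1.9439]
||prox(x)|| = 2.5088
Step 4: Proximal objective.
0.5*||prox-x||^2 = 1.3613
lambda*||prox|| = 4.1395
Total = 5.5008


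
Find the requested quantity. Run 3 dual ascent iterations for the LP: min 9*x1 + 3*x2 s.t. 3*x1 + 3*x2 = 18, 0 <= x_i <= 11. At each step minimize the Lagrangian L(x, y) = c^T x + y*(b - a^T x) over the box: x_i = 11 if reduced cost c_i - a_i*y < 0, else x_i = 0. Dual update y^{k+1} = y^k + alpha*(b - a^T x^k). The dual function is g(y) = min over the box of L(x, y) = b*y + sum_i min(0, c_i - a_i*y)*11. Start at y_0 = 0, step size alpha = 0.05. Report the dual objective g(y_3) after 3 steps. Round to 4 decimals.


Dual ascent for LP: min 9*x1 + 3*x2, 3*x1 + 3*x2 = 18, 0 <= x_i <= 11
Step 1: y^k = 0.0, reduced costs: (9.0, 3.0)
  x^k = (0.0, 0.0), subgradient = b - a^T x = 18.0
  y^{k+1} = 0.0 + 0.05*18.0 = 0.9
Step 2: y^k = 0.9, reduced costs: (6.3, 0.3)
  x^k = (0.0, 0.0), subgradient = b - a^T x = 18.0
  y^{k+1} = 0.9 + 0.05*18.0 = 1.8
Step 3: y^k = 1.8, reduced costs: (3.6, -2.4)
  x^k = (0.0, 11.0), subgradient = b - a^T x = -15.0
  y^{k+1} = 1.8 + 0.05*-15.0 = 1.05
Dual objective at y_3 = 1.05: reduced costs (5.85, -0.15), box minimizer x = (0.0, 11.0)
g(y_3) = b*y + (c1 - a1*y)*x1 + (c2 - a2*y)*x2 = 18*1.05 + 5.85*0.0 + (-0.15)*11.0 = 18.9 + 0.0 - 1.65 = 17.25


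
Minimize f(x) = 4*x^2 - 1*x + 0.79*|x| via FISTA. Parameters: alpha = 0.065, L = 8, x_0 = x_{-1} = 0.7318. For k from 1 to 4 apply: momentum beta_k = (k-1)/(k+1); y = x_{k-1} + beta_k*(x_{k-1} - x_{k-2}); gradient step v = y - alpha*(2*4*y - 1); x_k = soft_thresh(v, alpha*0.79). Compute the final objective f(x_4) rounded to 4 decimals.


FISTA on f(x) = 4*x^2 - 1*x + 0.79*|x|
L = 8, alpha = 0.065
Iteration 1: beta = 0.0, y = 0.7318 + 0.0*(0.7318 - 0.7318) = 0.7318
  grad(y) = 4.8544, v = y - alpha*grad = 0.4163
  prox(v) = soft_thresh(0.4163, 0.0514) = 0.3649
Iteration 2: beta = 0.3333, y = 0.3649 + 0.3333*(0.3649 - 0.7318) = 0.2426
  grad(y) = 0.9409, v = y - alpha*grad = 0.1815
  prox(v) = soft_thresh(0.1815, 0.0514) = 0.1301
Iteration 3: beta = 0.5, y = 0.1301 + 0.5*(0.1301 - 0.3649) = 0.0127
  grad(y) = -0.8984, v = y - alpha*grad = 0.0711
  prox(v) = soft_thresh(0.0711, 0.0514) = 0.0197
Iteration 4: beta = 0.6, y = 0.0197 + 0.6*(0.0197 - 0.1301) = -0.0465
  grad(y) = -1.3717, v = y - alpha*grad = 0.0427
  prox(v) = soft_thresh(0.0427, 0.0514) = 0.0
f(x_4) = 4*0.0^2 - 1*0.0 + 0.79*|0.0| = 0.0


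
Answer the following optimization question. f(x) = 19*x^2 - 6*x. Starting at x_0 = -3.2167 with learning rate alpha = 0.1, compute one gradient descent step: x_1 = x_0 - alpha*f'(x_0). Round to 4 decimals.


We compute the gradient at x_0 and apply the update.
f'(x) = 38*x - 6
f'(-3.2167) = 38*-3.2167 - 6 = -128.2346
x_1 = -3.2167 - 0.1*-128.2346 = 9.6068


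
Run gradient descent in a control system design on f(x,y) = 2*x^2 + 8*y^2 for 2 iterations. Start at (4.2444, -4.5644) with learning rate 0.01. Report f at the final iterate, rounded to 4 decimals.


Gradient descent on f(x,y) = 2*x^2 + 8*y^2.
Starting point: (4.2444, -4.5644), alpha = 0.01
Step 1: grad_x = 2*2*4.2444 = 16.9776, grad_y = 2*8*-4.5644 = -73.0304
  x_1 = 4.2444 - 0.01*16.9776 = 4.0746
  y_1 = -4.5644 - 0.01*-73.0304 = -3.8341
Step 2: grad_x = 2*2*4.0746 = 16.2985, grad_y = 2*8*-3.8341 = -61.3455
  x_2 = 4.0746 - 0.01*16.2985 = 3.9116
  y_2 = -3.8341 - 0.01*-61.3455 = -3.2206
f(3.9116, -3.2206) = 2*3.9116^2 + 8*(-3.2206)^2 = 113.582


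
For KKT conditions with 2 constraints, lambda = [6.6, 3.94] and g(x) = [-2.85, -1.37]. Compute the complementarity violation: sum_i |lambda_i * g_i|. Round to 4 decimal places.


KKT complementary slackness check:
lambda_1 * g_1 = 6.6 * -2.85 = -18.81
lambda_2 * g_2 = 3.94 * -1.37 = -5.3978
Total violation = 18.81 + 5.3978 = 24.2078


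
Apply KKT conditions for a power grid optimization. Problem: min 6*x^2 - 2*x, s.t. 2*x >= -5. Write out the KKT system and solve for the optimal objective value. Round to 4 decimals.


Step 1: Try lambda = 0 (constraint inactive).
Stationarity: 2*6*x - 2 = 0
x* = 2/(2*6) = 1/6 = 0.1667 (rounded; the exact value 1/6 is used below)
Check constraint: 2*0.1667 = 0.3334 >= -5 -- satisfied.
Step 2: Compute optimal value.
f(x*) = 6*(1/6)^2 - 2*(1/6) = -0.1667


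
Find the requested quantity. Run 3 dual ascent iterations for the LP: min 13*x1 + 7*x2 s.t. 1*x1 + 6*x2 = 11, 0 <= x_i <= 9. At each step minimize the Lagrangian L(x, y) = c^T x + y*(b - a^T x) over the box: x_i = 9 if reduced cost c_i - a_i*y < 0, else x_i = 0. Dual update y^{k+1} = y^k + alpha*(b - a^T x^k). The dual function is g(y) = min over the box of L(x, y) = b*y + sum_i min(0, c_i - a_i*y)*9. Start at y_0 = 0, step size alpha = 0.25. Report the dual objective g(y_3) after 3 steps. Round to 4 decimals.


Dual ascent for LP: min 13*x1 + 7*x2, 1*x1 + 6*x2 = 11, 0 <= x_i <= 9
Step 1: y^k = 0.0, reduced costs: (13.0, 7.0)
  x^k = (0.0, 0.0), subgradient = b - a^T x = 11.0
  y^{k+1} = 0.0 + 0.25*11.0 = 2.75
Step 2: y^k = 2.75, reduced costs: (10.25, -9.5)
  x^k = (0.0, 9.0), subgradient = b - a^T x = -43.0
  y^{k+1} = 2.75 + 0.25*-43.0 = -8.0
Step 3: y^k = -8.0, reduced costs: (21.0, 55.0)
  x^k = (0.0, 0.0), subgradient = b - a^T x = 11.0
  y^{k+1} = -8.0 + 0.25*11.0 = -5.25
Dual objective at y_3 = -5.25: reduced costs (18.25, 38.5), box minimizer x = (0.0, 0.0)
g(y_3) = b*y + (c1 - a1*y)*x1 + (c2 - a2*y)*x2 = 11*(-5.25) + 18.25*0.0 + 38.5*0.0 = -57.75 + 0.0 + 0.0 = -57.75


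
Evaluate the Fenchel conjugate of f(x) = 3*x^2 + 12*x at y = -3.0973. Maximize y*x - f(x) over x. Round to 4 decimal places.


f*(y) = sup_x {y*x - a*x^2 - b*x} = sup_x {(y-b)*x - a*x^2}
FOC: (y - b) - 2a*x = 0 => x* = (y - b)/(2a)
x* = (-3.0973 - 12)/(2*3) = -2.5162
f*(-3.0973) = (y-b)^2/(4a) = (-3.0973 - 12)^2/(4*3)
= 227.9285/12 = 18.994


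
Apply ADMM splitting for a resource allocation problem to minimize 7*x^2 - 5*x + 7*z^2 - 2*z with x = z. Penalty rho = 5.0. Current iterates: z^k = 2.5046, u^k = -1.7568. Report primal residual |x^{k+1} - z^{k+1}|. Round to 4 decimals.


ADMM iteration with rho = 5.0, z^k = 2.5046, u^k = -1.7568
Step 1: x-update.
Minimize 7*x^2 - 5*x + (5.0/2)*(x - 2.5046 - 1.7568)^2
FOC: (2*7 + 5.0)*x = 5 + 5.0*(2.5046 + 1.7568)
x^{k+1} = 1.3846
Step 2: z-update.
Minimize 7*z^2 - 2*z + (5.0/2)*(1.3846 - z - 1.7568)^2
FOC: (2*7 + 5.0)*z = 2 + 5.0*(1.3846 - 1.7568)
z^{k+1} = 0.0073
Step 3: u-update.
u^{k+1} = -1.7568 + 1.3846 - 0.0073 = -0.3795
Step 4: Primal residual = |1.3846 - 0.0073| = 1.3773


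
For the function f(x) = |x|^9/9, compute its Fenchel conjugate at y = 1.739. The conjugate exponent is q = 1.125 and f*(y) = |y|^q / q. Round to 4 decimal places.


The conjugate exponent q satisfies 1/p + 1/q = 1.
p = 9, so q = 9/(9 - 1) = 1.125
|y|^q = 1.739^1.125 = 1.8635
f*(1.739) = 1.8635 / 1.125 = 1.6565


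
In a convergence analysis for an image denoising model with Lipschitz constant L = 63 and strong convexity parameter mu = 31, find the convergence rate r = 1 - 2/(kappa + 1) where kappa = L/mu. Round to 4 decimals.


Step 1: Compute the condition number.
kappa = L/mu = 63/31 = 2.0323
Step 2: Compute the convergence rate.
r = 1 - 2/(kappa + 1) = 1 - 2*mu/(L + mu) = (L - mu)/(L + mu) = 32/94 = 0.3404


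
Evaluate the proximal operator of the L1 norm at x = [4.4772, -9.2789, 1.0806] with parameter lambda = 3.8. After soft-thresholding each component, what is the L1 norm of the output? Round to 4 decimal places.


Soft-thresholding with lambda = 3.8:
prox(4.4772) = sign(4.4772)*max(|4.4772| - 3.8, 0) = 0.6772
prox(-9.2789) = sign(-9.2789)*max(|-9.2789| - 3.8, 0) = -5.4789
prox(1.0806) = sign(1.0806)*max(|1.0806| - 3.8, 0) = 0.0
prox(x) = [0.6772, -5.4789, 0.0]
||prox(x)||_1 = 0.6772 + 5.4789 + 0.0 = 6.1561


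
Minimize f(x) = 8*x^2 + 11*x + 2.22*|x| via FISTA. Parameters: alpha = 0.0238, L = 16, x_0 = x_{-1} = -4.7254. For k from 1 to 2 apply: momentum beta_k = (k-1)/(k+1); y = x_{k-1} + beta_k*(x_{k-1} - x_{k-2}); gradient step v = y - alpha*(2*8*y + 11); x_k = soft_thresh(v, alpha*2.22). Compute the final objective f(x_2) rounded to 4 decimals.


FISTA on f(x) = 8*x^2 + 11*x + 2.22*|x|
L = 16, alpha = 0.0238
Iteration 1: beta = 0.0, y = -4.7254 + 0.0*(-4.7254 + 4.7254) = -4.7254
  grad(y) = -64.6064, v = y - alpha*grad = -3.1878
  prox(v) = soft_thresh(-3.1878, 0.0528) = -3.1349
Iteration 2: beta = 0.3333, y = -3.1349 + 0.3333*(-3.1349 + 4.7254) = -2.6048
  grad(y) = -30.6764, v = y - alpha*grad = -1.8747
  prox(v) = soft_thresh(-1.8747, 0.0528) = -1.8218
f(x_2) = 8*(-1.8218)^2 + 11*(-1.8218) + 2.22*|-1.8218| = 10.5571


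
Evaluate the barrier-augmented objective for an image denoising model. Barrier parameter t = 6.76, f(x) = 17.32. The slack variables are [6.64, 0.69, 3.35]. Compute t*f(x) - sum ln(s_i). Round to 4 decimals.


Step 1: Compute log-barrier.
ln values: [1.8931, -0.3711, 1.209]
phi = -(1.8931 - 0.3711 + 1.209) = -2.731
Step 2: Compute augmented objective.
t*f(x) = 6.76*17.32 = 117.0832
Total = 117.0832 - 2.731 = 114.3522


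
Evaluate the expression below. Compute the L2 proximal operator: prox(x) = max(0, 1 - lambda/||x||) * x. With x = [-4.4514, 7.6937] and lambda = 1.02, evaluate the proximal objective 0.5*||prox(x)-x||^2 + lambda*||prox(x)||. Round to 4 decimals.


Step 1: Compute ||x||.
||x|| = 8.8886
Step 2: Compute scaling factor.
scale = max(0, 1 - 1.02/8.8886) = 0.8852
Step 3: prox(x) = [-3.9406, 6.8108]
||prox(x)|| = 7.8686
Step 4: Proximal objective.
0.5*||prox-x||^2 = 0.5202
lambda*||prox|| = 8.026
Total = 8.5462


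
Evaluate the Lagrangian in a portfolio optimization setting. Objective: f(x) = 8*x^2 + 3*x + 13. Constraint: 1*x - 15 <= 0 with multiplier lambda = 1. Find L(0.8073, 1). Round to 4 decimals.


Step 1: Evaluate f(x).
f(0.8073) = 8*0.8073^2 + 3*0.8073 + 13 = 20.6358
Step 2: Evaluate g(x).
g(0.8073) = 1*0.8073 - 15 = -14.1927
Step 3: Compute Lagrangian.
L = 20.6358 + 1*-14.1927 = 6.4431


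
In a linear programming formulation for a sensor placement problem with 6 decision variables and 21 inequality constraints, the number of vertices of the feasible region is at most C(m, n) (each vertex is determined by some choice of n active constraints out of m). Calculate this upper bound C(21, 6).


Each vertex corresponds to some choice of n active constraints out of m, so the number of vertices is at most C(m, n) = m! / (n!(m-n)!).
m = 21, n = 6
Numerator: 21 * 20 * 19 * 18 * 17 * 16
Denominator: 6! = 720
C(21, 6) = 54264


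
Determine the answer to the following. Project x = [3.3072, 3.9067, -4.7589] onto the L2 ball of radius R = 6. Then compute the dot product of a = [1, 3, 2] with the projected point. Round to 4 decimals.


Step 1: Compute ||x|| (intermediates to 6 decimals).
||x|| = sqrt(3.3072^2 + 3.9067^2 + (-4.7589)^2) = 6.989063
Step 2: Project.
Since ||x|| > R, scale = R/||x|| = 6/6.989063 = 0.858484, proj(x) = scale * x
proj(x) = [2.839178, 3.353839, -4.08544]
Step 3: Dot product.
a^T * proj(x) = 1*2.839178 + 3*3.353839 + 2*(-4.08544) = 4.7298


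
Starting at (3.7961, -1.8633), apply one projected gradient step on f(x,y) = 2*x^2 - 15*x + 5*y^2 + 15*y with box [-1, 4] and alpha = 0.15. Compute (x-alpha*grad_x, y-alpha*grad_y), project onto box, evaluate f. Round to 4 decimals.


Step 1: Compute gradient at (3.7961, -1.8633).
grad_x = 2*2*3.7961 - 15 = 0.1844
grad_y = 2*5*-1.8633 + 15 = -3.633
Step 2: Gradient step.
x_raw = 3.7961 - 0.15*0.1844 = 3.7684
y_raw = -1.8633 - 0.15*-3.633 = -1.3184
Step 3: Project onto [-1, 4].
x_proj = clip(3.7684) = 3.7684
y_proj = clip(-1.3184) = -1.0
Step 4: Evaluate f.
f(3.7684, -1.0) = -38.1243


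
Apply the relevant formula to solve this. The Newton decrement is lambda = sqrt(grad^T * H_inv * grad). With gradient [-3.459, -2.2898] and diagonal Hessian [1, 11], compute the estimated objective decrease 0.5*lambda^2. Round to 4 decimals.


Step 1: H is diagonal, so H^(-1) * g = [-3.459, -0.2082].
Step 2: g^T H^(-1) g = sum_i g_i^2 / H_ii
  = (-3.459)^2/1 + (-2.2898)^2/11
  = 11.9647 + 0.4767 = 12.4413
Step 3: Objective decrease = 0.5 * g^T H^(-1) g = 6.2207


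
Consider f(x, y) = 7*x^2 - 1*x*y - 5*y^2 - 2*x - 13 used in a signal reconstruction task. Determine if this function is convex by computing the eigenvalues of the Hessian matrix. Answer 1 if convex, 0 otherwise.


The Hessian of f(x,y) = 7*x^2 - 1*x*y - 5*y^2 - 2*x - 13 is:
H = [[14, -1], [-1, -10]]
Trace = 14 - 10 = 4
Determinant = 14*-10 - (-1)^2 = -141
Discriminant = (4)^2 - 4*-141 = 580.0
Eigenvalues: lambda_1 = -10.0416, lambda_2 = 14.0416
The function is not convex.

0


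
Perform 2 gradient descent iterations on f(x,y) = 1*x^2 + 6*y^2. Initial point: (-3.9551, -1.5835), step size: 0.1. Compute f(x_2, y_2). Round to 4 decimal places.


Gradient descent on f(x,y) = 1*x^2 + 6*y^2.
Starting point: (-3.9551, -1.5835), alpha = 0.1
Step 1: grad_x = 2*1*-3.9551 = -7.9102, grad_y = 2*6*-1.5835 = -19.002
  x_1 = -3.9551 - 0.1*-7.9102 = -3.1641
  y_1 = -1.5835 - 0.1*-19.002 = 0.3167
Step 2: grad_x = 2*1*-3.1641 = -6.3282, grad_y = 2*6*0.3167 = 3.8004
  x_2 = -3.1641 - 0.1*-6.3282 = -2.5313
  y_2 = 0.3167 - 0.1*3.8004 = -0.0633
f(-2.5313, -0.0633) = 1*(-2.5313)^2 + 6*(-0.0633)^2 = 6.4314


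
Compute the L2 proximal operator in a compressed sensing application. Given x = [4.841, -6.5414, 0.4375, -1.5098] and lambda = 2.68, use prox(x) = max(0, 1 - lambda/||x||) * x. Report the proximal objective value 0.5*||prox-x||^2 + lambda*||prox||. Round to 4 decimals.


Step 1: Compute ||x||.
||x|| = 8.2883
Step 2: Compute scaling factor.
scale = max(0, 1 - 2.68/8.2883) = 0.6767
Step 3: prox(x) = [3.2757, -4.4263, 0.296, -1.0216]
||prox(x)|| = 5.6083
Step 4: Proximal objective.
0.5*||prox-x||^2 = 3.5912
lambda*||prox|| = 15.0302
Total = 18.6215


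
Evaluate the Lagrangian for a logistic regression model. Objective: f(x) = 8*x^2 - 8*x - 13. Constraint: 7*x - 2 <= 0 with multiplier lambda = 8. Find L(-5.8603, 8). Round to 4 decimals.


Step 1: Evaluate f(x).
f(-5.8603) = 8*(-5.8603)^2 - 8*(-5.8603) - 13 = 308.6273
Step 2: Evaluate g(x).
g(-5.8603) = 7*-5.8603 - 2 = -43.0221
Step 3: Compute Lagrangian.
L = 308.6273 + 8*-43.0221 = -35.5495


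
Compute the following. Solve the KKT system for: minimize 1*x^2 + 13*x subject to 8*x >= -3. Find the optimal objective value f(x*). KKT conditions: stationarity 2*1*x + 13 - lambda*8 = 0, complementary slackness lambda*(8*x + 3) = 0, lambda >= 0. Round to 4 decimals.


Step 1: Try lambda = 0 (constraint inactive).
x_unc = -13/(2*1) = -6.5
Check: 8*-6.5 = -52.0 < -3 -- violated!
Step 2: Constraint must be active: 8*x = -3
x* = -3/8 = -0.375
lambda = (2*1*(-0.375) + 13)/8 = 1.5313
Step 3: Compute optimal value.
f(x*) = 1*(-0.375)^2 + 13*(-0.375) = -4.7344


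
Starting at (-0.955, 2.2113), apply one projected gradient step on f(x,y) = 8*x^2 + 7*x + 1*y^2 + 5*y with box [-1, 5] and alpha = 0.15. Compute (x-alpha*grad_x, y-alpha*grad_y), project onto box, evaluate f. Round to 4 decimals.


Step 1: Compute gradient at (-0.955, 2.2113).
grad_x = 2*8*-0.955 + 7 = -8.28
grad_y = 2*1*2.2113 + 5 = 9.4226
Step 2: Gradient step.
x_raw = -0.955 - 0.15*-8.28 = 0.287
y_raw = 2.2113 - 0.15*9.4226 = 0.7979
Step 3: Project onto [-1, 5].
x_proj = clip(0.287) = 0.287
y_proj = clip(0.7979) = 0.7979
Step 4: Evaluate f.
f(0.287, 0.7979) = 7.2942


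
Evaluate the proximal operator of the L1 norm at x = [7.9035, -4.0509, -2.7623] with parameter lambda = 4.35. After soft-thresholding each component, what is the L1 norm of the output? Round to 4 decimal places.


Soft-thresholding with lambda = 4.35:
prox(7.9035) = sign(7.9035)*max(|7.9035| - 4.35, 0) = 3.5535
prox(-4.0509) = sign(-4.0509)*max(|-4.0509| - 4.35, 0) = 0.0
prox(-2.7623) = sign(-2.7623)*max(|-2.7623| - 4.35, 0) = 0.0
prox(x) = [3.5535, 0.0, 0.0]
||prox(x)||_1 = 3.5535 + 0.0 + 0.0 = 3.5535
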